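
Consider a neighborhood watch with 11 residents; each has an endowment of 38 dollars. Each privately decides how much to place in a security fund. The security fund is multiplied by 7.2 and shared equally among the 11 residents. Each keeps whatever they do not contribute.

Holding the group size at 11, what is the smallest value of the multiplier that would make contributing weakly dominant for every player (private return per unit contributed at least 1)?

11

A contributed unit returns (multiplier)/11 to its contributor.
This reaches 1 exactly when the multiplier is 11.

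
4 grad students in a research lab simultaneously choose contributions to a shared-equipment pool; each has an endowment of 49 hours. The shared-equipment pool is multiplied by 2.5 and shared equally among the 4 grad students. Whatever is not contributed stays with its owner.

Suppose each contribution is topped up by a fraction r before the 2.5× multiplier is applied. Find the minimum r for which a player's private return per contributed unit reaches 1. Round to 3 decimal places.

0.600

With matching at rate r, one contributed unit becomes (1 + r) in the shared-equipment pool and returns 2.5 × (1 + r) / 4 to the contributor.
Setting this equal to 1: 1 + r = 4/2.5 = 1.6000.
So the minimum matching rate is r = 1.6000 − 1 = 0.600.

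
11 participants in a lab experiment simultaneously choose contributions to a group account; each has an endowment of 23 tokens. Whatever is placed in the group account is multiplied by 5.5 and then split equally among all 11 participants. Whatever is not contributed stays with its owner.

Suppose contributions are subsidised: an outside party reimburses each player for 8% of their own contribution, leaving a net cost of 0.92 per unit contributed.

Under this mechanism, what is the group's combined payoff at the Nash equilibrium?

Even with the mechanism, each unit contributed returns only (5.5/11) / 0.92 = 0.5435 per unit of net cost, so contributing nothing is still dominant.
Everyone keeps their endowment and the group total is 11 × 23 = 253.

253.00 tokens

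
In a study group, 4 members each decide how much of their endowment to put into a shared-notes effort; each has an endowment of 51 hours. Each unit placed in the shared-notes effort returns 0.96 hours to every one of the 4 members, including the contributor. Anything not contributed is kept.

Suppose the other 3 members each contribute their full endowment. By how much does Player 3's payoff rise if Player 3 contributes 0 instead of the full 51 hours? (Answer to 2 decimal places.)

Switching from a contribution of 51 to 0 lets Player 3 keep an extra 51 hours, but lowers the shared-notes effort by 51, which costs Player 3 their own share of that drop: 0.96 × 51 = 48.96.
Net gain = 51 − 48.96 = 2.04. The private return per contributed unit (0.96) is below 1, so free-riding is indeed the best response regardless of what the others do.

2.04 hours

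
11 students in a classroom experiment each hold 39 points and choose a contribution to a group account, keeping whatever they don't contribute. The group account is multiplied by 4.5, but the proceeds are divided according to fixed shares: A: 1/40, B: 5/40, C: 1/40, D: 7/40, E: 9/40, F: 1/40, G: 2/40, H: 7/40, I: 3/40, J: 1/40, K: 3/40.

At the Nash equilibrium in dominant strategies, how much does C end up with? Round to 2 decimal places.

43.39 points

A player with share s gets back 4.5·s per unit contributed, so full contribution is dominant for anyone with s > 1/4.5 = 0.2222 and zero contribution is dominant for anyone below.
The only share above 0.2222 is E's 9/40, contributing 39; the remaining 10 contribute 0. Total contributed: 39.
C keeps 39 and receives 4.5 × 39 × 1/40 = 4.39 from the group account, for a payoff of 43.39.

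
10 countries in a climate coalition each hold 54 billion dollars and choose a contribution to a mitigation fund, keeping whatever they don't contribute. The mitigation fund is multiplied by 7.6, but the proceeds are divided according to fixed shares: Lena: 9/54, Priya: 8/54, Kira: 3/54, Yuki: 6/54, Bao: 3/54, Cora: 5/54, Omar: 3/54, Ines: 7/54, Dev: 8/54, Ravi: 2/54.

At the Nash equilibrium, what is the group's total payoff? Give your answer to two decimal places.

1609.20 billion dollars

For player j, contributing a unit is worthwhile iff 7.6 × (j's share) ≥ 1, i.e. iff j's share is at least 0.1316.
Lena, Priya and Dev are above the threshold, contributing 54 each; the remaining 7 contribute 0. Total contributed: 162.
The mitigation fund pays out 7.6 × 162 = 1231.20 in total (split across the unequal shares, but the aggregate is all that matters for the group sum).
The 7 free-riders keep 54 each, adding 378. Group total = 378 + 1231.20 = 1609.20.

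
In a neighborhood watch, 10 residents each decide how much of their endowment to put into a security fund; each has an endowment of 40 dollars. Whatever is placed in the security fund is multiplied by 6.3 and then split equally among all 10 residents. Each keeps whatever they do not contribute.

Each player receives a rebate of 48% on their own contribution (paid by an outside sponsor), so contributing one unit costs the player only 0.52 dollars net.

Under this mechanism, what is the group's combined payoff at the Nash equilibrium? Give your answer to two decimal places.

The effective private return per unit is now (6.3/10) / 0.52 = 1.2115 > 1, so every player's dominant strategy flips to full contribution.
At the Nash equilibrium everyone contributes 40. Group total payoff = 10 × (40 × 0.48 + 6.3 × 40) = 2712.00.

2712.00 dollars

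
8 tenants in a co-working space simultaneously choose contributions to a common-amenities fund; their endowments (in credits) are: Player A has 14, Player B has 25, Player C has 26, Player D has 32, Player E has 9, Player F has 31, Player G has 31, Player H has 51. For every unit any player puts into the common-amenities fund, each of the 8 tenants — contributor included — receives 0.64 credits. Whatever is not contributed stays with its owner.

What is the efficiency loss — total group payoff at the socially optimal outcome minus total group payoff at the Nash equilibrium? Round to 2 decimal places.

The private return per contributed unit is 0.64 < 1 for everyone, so the Nash equilibrium is zero contribution and the group total is Σ E_j = 14 + 25 + 26 + 32 + 9 + 31 + 31 + 51 = 219.
Each contributed unit returns 5.120 to the group, so the social optimum is full contribution by everyone: group total = 5.120 × 219 = 1121.28.
Efficiency loss = (5.120 − 1) × 219 = 902.28.

902.28 credits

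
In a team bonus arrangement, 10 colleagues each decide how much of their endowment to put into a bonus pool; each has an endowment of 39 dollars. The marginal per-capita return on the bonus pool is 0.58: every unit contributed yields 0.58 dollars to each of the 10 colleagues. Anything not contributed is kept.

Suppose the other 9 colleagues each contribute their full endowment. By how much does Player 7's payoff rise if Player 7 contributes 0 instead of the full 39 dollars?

16.38 dollars

Switching from a contribution of 39 to 0 lets Player 7 keep an extra 39 dollars, but lowers the bonus pool by 39, which costs Player 7 their own share of that drop: 0.58 × 39 = 22.62.
Net gain = 39 − 22.62 = 16.38. The private return per contributed unit (0.58) is below 1, so free-riding is indeed the best response regardless of what the others do.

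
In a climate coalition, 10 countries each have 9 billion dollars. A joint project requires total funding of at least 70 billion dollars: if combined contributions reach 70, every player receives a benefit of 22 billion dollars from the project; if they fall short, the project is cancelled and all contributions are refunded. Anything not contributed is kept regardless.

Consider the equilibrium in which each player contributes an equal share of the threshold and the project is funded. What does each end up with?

24 billion dollars

Equal share of the threshold: 70/10 = 7.
At this profile no one gains by cutting their contribution: any cut drops the total below 70, the project is cancelled, contributions are refunded, and the deviator ends with 9, which is less than 9 − 7 + 22 = 24. Contributing more than 7 just wastes the excess. So contributing exactly 7 is a best response.
Each player's payoff: 9 − 7 + 22 = 24.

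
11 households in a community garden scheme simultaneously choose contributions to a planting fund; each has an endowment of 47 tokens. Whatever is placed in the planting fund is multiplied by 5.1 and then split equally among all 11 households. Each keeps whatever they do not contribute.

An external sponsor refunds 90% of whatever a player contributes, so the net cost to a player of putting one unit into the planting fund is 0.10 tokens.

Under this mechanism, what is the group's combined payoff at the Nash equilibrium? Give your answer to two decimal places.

3102.00 tokens

The effective private return per unit is now (5.1/11) / 0.10 = 4.6364 > 1, so every player's dominant strategy flips to full contribution.
So the Nash equilibrium is full contribution by all 11; the group earns 11 × (47 × 0.90 + 5.1 × 47) = 3102.00.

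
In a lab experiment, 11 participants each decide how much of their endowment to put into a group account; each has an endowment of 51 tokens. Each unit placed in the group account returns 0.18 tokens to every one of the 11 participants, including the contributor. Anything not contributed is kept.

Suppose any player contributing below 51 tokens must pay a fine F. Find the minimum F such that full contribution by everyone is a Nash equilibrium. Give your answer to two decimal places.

41.82 tokens

Given the others contribute fully, the best deviation is to contribute 0 (any partial contribution still incurs the fine and gives up units whose private return 0.18 is below 1).
Deviating from 51 to 0 saves 51 tokens but forfeits the deviator's share of the drop in the group account: 0.18 × 51 = 9.18.
So the deviation gain is 51 − 9.18 = 41.82, and the fine must be at least 41.82 tokens to wipe it out.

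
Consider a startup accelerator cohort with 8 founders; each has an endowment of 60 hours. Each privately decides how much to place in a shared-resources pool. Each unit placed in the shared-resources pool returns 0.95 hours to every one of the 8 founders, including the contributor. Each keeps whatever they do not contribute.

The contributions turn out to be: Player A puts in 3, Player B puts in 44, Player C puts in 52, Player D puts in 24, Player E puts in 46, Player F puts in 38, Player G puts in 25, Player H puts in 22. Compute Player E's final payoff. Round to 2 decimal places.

255.30 hours

Total contributed: 3 + 44 + 52 + 24 + 46 + 38 + 25 + 22 = 254.
Each receives 0.95 × 254 = 241.30 from the shared-resources pool.
Player E keeps 60 − 46 = 14, so Player E's payoff is 14 + 241.30 = 255.30.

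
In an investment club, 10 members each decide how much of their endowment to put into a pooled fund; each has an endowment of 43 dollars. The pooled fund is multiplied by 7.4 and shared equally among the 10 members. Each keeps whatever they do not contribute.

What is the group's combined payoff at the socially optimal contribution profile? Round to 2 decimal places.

Each contributed unit returns 7.400 to the group as a whole (0.7400 to each of 10 players), which exceeds 1, so the social optimum is full contribution: group total = 7.400 × 430 = 3182.00.

3182.00 dollars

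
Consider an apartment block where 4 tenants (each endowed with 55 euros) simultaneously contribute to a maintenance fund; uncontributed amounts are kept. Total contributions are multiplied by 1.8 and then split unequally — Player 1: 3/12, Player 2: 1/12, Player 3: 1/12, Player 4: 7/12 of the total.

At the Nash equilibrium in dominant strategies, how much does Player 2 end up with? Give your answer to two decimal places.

Player j's private return per contributed unit is 1.8 × (j's share). Contributing is weakly dominant for j when that share is at least 1/1.8 = 0.5556, and contributing 0 is dominant otherwise.
The only share above 0.5556 is Player 4's 7/12, contributing 55; the remaining 3 contribute 0. Total contributed: 55.
Player 2 keeps 55 and receives 1.8 × 55 × 1/12 = 8.25 from the maintenance fund, for a payoff of 63.25.

63.25 euros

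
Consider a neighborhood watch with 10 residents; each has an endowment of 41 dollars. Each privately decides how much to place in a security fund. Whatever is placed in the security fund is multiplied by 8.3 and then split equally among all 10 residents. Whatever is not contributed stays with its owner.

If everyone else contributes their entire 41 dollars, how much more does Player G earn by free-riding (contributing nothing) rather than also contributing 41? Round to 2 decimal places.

Switching from a contribution of 41 to 0 lets Player G keep an extra 41 dollars, but lowers the security fund by 41, which costs Player G their own share of that drop: 8.3/10 × 41 = 34.03.
Net gain = 41 − 34.03 = 6.97. The private return per contributed unit (0.8300) is below 1, so free-riding is indeed the best response regardless of what the others do.

6.97 dollars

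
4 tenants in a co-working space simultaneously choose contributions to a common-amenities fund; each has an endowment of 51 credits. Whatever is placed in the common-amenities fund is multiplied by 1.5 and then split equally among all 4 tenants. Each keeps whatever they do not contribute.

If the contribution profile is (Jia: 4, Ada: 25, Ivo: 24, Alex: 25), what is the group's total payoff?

Total contributed: 4 + 25 + 24 + 25 = 78; total kept: 4 × 51 − 78 = 126.
The common-amenities fund pays out 1.5 × 78 = 117.00 in aggregate.
Group total = 126 + 117.00 = 243.00.

243.00 credits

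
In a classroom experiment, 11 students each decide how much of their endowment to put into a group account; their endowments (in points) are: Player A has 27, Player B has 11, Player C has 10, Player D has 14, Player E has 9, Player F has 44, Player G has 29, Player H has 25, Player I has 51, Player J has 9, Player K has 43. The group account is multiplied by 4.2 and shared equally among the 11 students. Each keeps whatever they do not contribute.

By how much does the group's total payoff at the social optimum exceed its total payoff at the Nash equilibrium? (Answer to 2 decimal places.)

870.40 points

The private return per contributed unit is 4.2/11 = 0.3818 < 1 for every player regardless of endowment, so the Nash equilibrium is zero contribution and the group total is Σ E_j = 27 + 11 + 10 + 14 + 9 + 44 + 29 + 25 + 51 + 9 + 43 = 272.
Each contributed unit returns 4.200 to the group, so the social optimum is full contribution by everyone: group total = 4.200 × 272 = 1142.40.
Efficiency loss = (4.200 − 1) × 272 = 870.40.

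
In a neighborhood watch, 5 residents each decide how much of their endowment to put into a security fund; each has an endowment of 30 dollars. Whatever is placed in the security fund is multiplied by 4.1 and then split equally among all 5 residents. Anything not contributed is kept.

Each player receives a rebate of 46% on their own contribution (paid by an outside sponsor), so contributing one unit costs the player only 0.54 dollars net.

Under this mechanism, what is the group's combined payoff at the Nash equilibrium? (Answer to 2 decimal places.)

With the mechanism, a contributed unit returns (4.1/5) / 0.54 = 1.5185 per unit of net cost to the contributor — now above 1 — so contributing fully is weakly dominant for every player.
At the Nash equilibrium everyone contributes 30. Group total payoff = 5 × (30 × 0.46 + 4.1 × 30) = 684.00.

684.00 dollars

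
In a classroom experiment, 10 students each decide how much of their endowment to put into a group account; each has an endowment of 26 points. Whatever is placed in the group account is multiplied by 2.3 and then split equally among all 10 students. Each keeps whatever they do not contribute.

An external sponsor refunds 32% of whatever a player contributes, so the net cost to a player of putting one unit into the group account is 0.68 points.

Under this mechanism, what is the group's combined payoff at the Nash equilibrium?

Even with the mechanism, each unit contributed returns only (2.3/10) / 0.68 = 0.3382 per unit of net cost, so contributing nothing is still dominant.
At the Nash equilibrium no one contributes; group total payoff = 10 × 26 = 260.

260.00 points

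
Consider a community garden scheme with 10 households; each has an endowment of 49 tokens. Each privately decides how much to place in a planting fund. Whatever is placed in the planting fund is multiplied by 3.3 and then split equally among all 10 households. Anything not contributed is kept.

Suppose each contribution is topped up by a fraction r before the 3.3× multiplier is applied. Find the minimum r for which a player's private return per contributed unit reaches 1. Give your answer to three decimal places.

2.030

With matching at rate r, one contributed unit becomes (1 + r) in the planting fund and returns 3.3 × (1 + r) / 10 to the contributor.
Setting this equal to 1: 1 + r = 10/3.3 = 3.0303.
So the minimum matching rate is r = 3.0303 − 1 = 2.030.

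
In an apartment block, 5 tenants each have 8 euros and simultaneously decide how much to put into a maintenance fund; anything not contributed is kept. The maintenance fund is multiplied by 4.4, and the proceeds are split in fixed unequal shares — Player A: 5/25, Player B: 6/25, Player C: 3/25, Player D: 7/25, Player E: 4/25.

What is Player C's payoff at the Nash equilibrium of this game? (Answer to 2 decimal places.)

16.45 euros

For player j, contributing a unit is worthwhile iff 4.4 × (j's share) ≥ 1, i.e. iff j's share is at least 0.2273.
Player B and Player D clear that bar, contributing 8 each; the remaining 3 contribute 0. Total contributed: 16.
Player C keeps 8 and receives 4.4 × 16 × 3/25 = 8.45 from the maintenance fund, for a payoff of 16.45.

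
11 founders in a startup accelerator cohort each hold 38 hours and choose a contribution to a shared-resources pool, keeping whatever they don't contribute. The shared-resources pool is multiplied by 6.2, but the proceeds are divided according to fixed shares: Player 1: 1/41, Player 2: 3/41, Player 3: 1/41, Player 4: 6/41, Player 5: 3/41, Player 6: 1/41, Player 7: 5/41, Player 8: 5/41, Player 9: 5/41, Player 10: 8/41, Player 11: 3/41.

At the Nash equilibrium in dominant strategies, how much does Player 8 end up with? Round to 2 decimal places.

Each unit j contributes comes back to j as 6.2 × (j's share), so j prefers to contribute only if that share exceeds 1/6.2 = 0.1613; otherwise keeping the unit dominates.
Player 10 alone (share 8/41) is above the threshold, contributing 38; the remaining 10 contribute 0. Total contributed: 38.
Player 8 keeps 38 and receives 6.2 × 38 × 5/41 = 28.73 from the shared-resources pool, for a payoff of 66.73.

66.73 hours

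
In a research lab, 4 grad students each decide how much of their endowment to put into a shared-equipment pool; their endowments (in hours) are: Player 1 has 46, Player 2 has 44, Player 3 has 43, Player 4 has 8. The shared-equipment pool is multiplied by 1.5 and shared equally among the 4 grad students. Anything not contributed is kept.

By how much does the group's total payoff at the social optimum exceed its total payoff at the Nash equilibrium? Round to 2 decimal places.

70.50 hours

The private return per contributed unit is 1.5/4 = 0.3750 < 1 for every player regardless of endowment, so the Nash equilibrium is zero contribution and the group total is Σ E_j = 46 + 44 + 43 + 8 = 141.
Each contributed unit returns 1.500 to the group, so the social optimum is full contribution by everyone: group total = 1.500 × 141 = 211.50.
Efficiency loss = (1.500 − 1) × 141 = 70.50.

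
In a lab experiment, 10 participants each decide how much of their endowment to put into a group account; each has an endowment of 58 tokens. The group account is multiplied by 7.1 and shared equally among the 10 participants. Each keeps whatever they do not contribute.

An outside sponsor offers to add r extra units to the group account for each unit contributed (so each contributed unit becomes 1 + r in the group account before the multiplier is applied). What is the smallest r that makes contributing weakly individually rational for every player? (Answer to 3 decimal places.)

0.408

With matching at rate r, one contributed unit becomes (1 + r) in the group account and returns 7.1 × (1 + r) / 10 to the contributor.
Setting this equal to 1: 1 + r = 10/7.1 = 1.4085.
So the minimum matching rate is r = 1.4085 − 1 = 0.408.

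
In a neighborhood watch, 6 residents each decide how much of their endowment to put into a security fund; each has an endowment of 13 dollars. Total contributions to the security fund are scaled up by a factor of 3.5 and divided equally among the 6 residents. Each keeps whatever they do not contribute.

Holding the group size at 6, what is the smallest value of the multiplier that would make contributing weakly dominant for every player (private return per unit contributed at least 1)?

6

A contributed unit returns (multiplier)/6 to its contributor.
This reaches 1 exactly when the multiplier is 6.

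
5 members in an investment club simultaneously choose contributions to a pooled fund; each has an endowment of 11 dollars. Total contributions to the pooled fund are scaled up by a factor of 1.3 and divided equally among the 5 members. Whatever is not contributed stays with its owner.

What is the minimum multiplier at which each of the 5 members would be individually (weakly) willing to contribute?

A contributed unit returns (multiplier)/5 to its contributor.
This reaches 1 exactly when the multiplier is 5.

5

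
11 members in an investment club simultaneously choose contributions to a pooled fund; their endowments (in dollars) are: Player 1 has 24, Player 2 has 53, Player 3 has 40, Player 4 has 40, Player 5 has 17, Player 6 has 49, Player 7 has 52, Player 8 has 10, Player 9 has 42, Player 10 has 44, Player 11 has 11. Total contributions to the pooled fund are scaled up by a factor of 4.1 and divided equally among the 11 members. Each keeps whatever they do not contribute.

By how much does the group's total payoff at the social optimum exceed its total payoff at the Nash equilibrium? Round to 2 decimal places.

1184.20 dollars

The private return per contributed unit is 4.1/11 = 0.3727 < 1 for every player regardless of endowment, so the Nash equilibrium is zero contribution and the group total is Σ E_j = 24 + 53 + 40 + 40 + 17 + 49 + 52 + 10 + 42 + 44 + 11 = 382.
Each contributed unit returns 4.100 to the group, so the social optimum is full contribution by everyone: group total = 4.100 × 382 = 1566.20.
Efficiency loss = (4.100 − 1) × 382 = 1184.20.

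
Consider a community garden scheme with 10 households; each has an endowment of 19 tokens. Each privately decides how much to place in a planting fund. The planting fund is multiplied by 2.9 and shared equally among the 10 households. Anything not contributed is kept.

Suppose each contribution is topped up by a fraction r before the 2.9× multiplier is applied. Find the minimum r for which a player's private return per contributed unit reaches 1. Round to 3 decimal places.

With matching at rate r, one contributed unit becomes (1 + r) in the planting fund and returns 2.9 × (1 + r) / 10 to the contributor.
Setting this equal to 1: 1 + r = 10/2.9 = 3.4483.
So the minimum matching rate is r = 3.4483 − 1 = 2.448.

2.448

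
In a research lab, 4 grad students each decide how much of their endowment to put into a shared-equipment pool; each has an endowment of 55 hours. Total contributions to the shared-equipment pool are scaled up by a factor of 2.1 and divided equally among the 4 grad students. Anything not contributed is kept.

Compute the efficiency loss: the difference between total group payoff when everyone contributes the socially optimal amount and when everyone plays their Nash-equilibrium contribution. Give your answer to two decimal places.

242.00 hours

Each contributed unit returns 2.1/4 = 0.5250 to its contributor — below 1 — so contributing 0 is dominant for every player. At the Nash equilibrium everyone keeps their 55, and the group total is 4 × 55 = 220.
Each contributed unit returns 2.100 to the group as a whole (0.5250 to each of 4 players), which exceeds 1, so the social optimum is full contribution: group total = 2.100 × 220 = 462.00.
Efficiency loss = 462.00 − 220 = 242.00.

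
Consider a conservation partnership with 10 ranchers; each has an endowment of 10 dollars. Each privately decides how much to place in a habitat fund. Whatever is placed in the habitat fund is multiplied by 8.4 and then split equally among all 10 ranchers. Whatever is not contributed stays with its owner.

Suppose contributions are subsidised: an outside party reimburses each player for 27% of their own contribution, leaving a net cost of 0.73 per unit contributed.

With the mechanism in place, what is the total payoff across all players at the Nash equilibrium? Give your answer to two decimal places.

867.00 dollars

The effective private return per unit is now (8.4/10) / 0.73 = 1.1507 > 1, so every player's dominant strategy flips to full contribution.
At the Nash equilibrium everyone contributes 10. Group total payoff = 10 × (10 × 0.27 + 8.4 × 10) = 867.00.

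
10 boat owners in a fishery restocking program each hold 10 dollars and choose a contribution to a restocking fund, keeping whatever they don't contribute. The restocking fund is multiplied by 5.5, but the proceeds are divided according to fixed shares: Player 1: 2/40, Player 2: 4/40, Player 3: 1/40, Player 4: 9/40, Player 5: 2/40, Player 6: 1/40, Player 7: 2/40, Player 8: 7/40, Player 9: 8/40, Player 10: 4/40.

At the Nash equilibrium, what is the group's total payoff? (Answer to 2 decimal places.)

For player j, contributing a unit is worthwhile iff 5.5 × (j's share) ≥ 1, i.e. iff j's share is at least 0.1818.
Player 4 and Player 9 clear that bar, contributing 10 each; the remaining 8 contribute 0. Total contributed: 20.
The restocking fund pays out 5.5 × 20 = 110.00 in total (split across the unequal shares, but the aggregate is all that matters for the group sum).
The 8 free-riders keep 10 each, adding 80. Group total = 80 + 110.00 = 190.00.

190.00 dollars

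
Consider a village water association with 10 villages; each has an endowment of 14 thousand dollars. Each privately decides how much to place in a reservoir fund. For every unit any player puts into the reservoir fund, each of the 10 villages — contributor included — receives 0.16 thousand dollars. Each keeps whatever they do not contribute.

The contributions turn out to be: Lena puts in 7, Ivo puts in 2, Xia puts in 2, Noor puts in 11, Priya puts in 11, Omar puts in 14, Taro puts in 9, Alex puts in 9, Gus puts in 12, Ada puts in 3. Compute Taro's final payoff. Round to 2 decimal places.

17.80 thousand dollars

Total contributed: 7 + 2 + 2 + 11 + 11 + 14 + 9 + 9 + 12 + 3 = 80.
Each receives 0.16 × 80 = 12.80 from the reservoir fund.
Taro keeps 14 − 9 = 5, so Taro's payoff is 5 + 12.80 = 17.80.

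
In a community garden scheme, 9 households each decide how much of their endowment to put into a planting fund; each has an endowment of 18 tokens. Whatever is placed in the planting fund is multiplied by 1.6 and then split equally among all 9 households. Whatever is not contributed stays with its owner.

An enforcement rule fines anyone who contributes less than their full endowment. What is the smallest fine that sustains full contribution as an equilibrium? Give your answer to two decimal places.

14.80 tokens

Given the others contribute fully, the best deviation is to contribute 0 (any partial contribution still incurs the fine and gives up units whose private return 0.1778 is below 1).
Deviating from 18 to 0 saves 18 tokens but forfeits the deviator's share of the drop in the planting fund: 1.6/9 × 18 = 3.20.
So the deviation gain is 18 − 3.20 = 14.80, and the fine must be at least 14.80 tokens to wipe it out.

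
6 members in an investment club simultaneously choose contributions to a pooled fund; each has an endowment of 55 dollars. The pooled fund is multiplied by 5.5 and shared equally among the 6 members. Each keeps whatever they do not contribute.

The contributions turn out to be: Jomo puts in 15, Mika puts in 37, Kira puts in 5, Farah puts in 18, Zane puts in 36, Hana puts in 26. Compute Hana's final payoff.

154.58 dollars

Total contributed: 15 + 37 + 5 + 18 + 36 + 26 = 137.
Each receives 5.5 × 137 / 6 = 125.58 from the pooled fund.
Hana keeps 55 − 26 = 29, so Hana's payoff is 29 + 125.58 = 154.58.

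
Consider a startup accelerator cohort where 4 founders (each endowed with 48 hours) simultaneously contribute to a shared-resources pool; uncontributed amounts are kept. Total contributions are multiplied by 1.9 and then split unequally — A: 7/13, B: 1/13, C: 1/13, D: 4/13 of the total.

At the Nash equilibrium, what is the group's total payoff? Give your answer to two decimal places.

Player j's private return per contributed unit is 1.9 × (j's share). Contributing is weakly dominant for j when that share is at least 1/1.9 = 0.5263, and contributing 0 is dominant otherwise.
Only A (7/13) clears that bar, contributing 48; the remaining 3 contribute 0. Total contributed: 48.
The shared-resources pool pays out 1.9 × 48 = 91.20 in total (split across the unequal shares, but the aggregate is all that matters for the group sum).
The 3 free-riders keep 48 each, adding 144. Group total = 144 + 91.20 = 235.20.

235.20 hours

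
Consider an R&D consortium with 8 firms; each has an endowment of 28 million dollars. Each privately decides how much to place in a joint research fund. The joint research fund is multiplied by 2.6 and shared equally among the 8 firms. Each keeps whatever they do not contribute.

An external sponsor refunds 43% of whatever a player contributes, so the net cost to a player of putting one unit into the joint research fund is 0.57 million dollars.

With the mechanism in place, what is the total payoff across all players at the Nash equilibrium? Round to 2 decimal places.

224.00 million dollars

Even with the mechanism, each unit contributed returns only (2.6/8) / 0.57 = 0.5702 per unit of net cost, so contributing nothing is still dominant.
Everyone keeps their endowment and the group total is 8 × 28 = 224.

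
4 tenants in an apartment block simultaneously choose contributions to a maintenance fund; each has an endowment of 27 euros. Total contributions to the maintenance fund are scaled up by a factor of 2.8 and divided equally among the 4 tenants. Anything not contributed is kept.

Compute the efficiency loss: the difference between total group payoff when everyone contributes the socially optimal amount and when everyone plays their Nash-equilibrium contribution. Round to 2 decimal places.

Each contributed unit returns 2.8/4 = 0.7000 to its contributor — below 1 — so contributing 0 is dominant for every player. At the Nash equilibrium everyone keeps their 27, and the group total is 4 × 27 = 108.
Each contributed unit returns 2.800 to the group as a whole (0.7000 to each of 4 players), which exceeds 1, so the social optimum is full contribution: group total = 2.800 × 108 = 302.40.
Efficiency loss = 302.40 − 108 = 194.40.

194.40 euros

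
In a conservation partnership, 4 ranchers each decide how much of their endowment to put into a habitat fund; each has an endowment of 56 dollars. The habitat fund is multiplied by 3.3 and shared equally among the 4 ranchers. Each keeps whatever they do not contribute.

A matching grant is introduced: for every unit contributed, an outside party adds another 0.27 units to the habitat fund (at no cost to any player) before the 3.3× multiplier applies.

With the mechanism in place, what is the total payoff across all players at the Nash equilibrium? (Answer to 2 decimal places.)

938.78 dollars

The effective private return per unit is now 3.3 × 1.27 / 4 = 1.0478 > 1, so every player's dominant strategy flips to full contribution.
At the Nash equilibrium everyone contributes 56. Group total payoff = 3.3 × 1.27 × 224 = 938.78.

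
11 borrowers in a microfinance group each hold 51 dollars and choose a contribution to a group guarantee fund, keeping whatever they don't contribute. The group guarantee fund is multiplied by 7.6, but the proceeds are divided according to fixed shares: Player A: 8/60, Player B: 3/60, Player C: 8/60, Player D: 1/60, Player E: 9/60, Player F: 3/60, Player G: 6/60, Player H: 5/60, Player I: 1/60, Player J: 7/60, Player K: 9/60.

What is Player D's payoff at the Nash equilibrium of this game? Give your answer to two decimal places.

For player j, contributing a unit is worthwhile iff 7.6 × (j's share) ≥ 1, i.e. iff j's share is at least 0.1316.
Player A, Player C, Player E and Player K clear that bar, contributing 51 each; the remaining 7 contribute 0. Total contributed: 204.
Player D keeps 51 and receives 7.6 × 204 × 1/60 = 25.84 from the group guarantee fund, for a payoff of 76.84.

76.84 dollars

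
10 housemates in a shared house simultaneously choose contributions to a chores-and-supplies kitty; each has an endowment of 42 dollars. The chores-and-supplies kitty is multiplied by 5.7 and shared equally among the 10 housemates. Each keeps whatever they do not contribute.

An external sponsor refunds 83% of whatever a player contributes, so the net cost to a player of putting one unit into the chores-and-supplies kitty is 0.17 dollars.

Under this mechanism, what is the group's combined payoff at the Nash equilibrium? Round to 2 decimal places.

2742.60 dollars

The effective private return per unit is now (5.7/10) / 0.17 = 3.3529 > 1, so every player's dominant strategy flips to full contribution.
So the Nash equilibrium is full contribution by all 10; the group earns 10 × (42 × 0.83 + 5.7 × 42) = 2742.60.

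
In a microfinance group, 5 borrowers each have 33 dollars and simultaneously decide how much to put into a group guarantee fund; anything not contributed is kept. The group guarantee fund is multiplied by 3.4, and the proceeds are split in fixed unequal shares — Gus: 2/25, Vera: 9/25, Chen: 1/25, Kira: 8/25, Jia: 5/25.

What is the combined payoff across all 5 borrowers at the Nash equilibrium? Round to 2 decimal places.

A player with share s gets back 3.4·s per unit contributed, so full contribution is dominant for anyone with s > 1/3.4 = 0.2941 and zero contribution is dominant for anyone below.
Vera and Kira are above the threshold, contributing 33 each; the remaining 3 contribute 0. Total contributed: 66.
The group guarantee fund pays out 3.4 × 66 = 224.40 in total (split across the unequal shares, but the aggregate is all that matters for the group sum).
The 3 free-riders keep 33 each, adding 99. Group total = 99 + 224.40 = 323.40.

323.40 dollars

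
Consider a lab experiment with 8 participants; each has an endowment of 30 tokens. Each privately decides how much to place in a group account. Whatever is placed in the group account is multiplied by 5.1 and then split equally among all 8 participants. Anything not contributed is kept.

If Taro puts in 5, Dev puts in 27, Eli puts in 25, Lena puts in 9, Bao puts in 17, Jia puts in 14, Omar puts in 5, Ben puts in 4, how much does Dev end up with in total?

70.58 tokens

Total contributed: 5 + 27 + 25 + 9 + 17 + 14 + 5 + 4 = 106.
Each receives 5.1 × 106 / 8 = 67.58 from the group account.
Dev keeps 30 − 27 = 3, so Dev's payoff is 3 + 67.58 = 70.58.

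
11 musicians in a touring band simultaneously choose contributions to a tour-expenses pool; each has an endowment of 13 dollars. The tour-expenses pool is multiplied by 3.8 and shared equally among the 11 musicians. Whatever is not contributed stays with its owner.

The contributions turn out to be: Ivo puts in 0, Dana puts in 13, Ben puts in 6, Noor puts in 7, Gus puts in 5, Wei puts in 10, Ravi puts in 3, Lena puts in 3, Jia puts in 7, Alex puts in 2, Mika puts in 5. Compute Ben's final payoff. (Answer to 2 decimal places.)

28.07 dollars

Total contributed: 0 + 13 + 6 + 7 + 5 + 10 + 3 + 3 + 7 + 2 + 5 = 61.
Each receives 3.8 × 61 / 11 = 21.07 from the tour-expenses pool.
Ben keeps 13 − 6 = 7, so Ben's payoff is 7 + 21.07 = 28.07.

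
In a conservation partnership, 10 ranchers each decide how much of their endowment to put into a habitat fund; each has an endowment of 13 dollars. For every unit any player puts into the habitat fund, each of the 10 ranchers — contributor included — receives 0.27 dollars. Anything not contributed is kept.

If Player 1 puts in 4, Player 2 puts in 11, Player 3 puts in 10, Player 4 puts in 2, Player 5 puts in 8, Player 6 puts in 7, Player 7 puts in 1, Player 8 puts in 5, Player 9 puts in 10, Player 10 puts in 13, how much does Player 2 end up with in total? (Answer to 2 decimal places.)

21.17 dollars

Total contributed: 4 + 11 + 10 + 2 + 8 + 7 + 1 + 5 + 10 + 13 = 71.
Each receives 0.27 × 71 = 19.17 from the habitat fund.
Player 2 keeps 13 − 11 = 2, so Player 2's payoff is 2 + 19.17 = 21.17.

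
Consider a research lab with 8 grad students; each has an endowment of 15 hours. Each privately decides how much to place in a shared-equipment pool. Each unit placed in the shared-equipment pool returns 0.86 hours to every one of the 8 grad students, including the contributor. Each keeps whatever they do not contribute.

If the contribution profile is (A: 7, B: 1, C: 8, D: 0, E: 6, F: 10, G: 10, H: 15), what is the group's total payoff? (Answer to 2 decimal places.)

455.16 hours

Total contributed: 7 + 1 + 8 + 0 + 6 + 10 + 10 + 15 = 57; total kept: 8 × 15 − 57 = 63.
The shared-equipment pool pays out 0.86 × 8 × 57 = 392.16 in aggregate.
Group total = 63 + 392.16 = 455.16.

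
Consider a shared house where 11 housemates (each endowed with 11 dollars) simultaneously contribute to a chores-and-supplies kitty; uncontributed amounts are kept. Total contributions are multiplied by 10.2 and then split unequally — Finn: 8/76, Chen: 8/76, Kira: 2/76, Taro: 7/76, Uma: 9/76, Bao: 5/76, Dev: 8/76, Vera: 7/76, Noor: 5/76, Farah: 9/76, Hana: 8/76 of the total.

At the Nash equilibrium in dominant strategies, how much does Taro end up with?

A player with share s gets back 10.2·s per unit contributed, so full contribution is dominant for anyone with s > 1/10.2 = 0.0980 and zero contribution is dominant for anyone below.
The shares above 0.0980 belong to Finn, Chen, Uma, Dev, Farah and Hana, contributing 11 each; the remaining 5 contribute 0. Total contributed: 66.
Taro keeps 11 and receives 10.2 × 66 × 7/76 = 62.01 from the chores-and-supplies kitty, for a payoff of 73.01.

73.01 dollars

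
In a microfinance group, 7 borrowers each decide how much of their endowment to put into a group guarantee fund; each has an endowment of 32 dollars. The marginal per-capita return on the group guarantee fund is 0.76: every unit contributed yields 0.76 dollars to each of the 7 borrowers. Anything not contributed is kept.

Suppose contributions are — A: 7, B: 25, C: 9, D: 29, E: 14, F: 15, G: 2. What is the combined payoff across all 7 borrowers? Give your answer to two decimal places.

660.32 dollars

Total contributed: 7 + 25 + 9 + 29 + 14 + 15 + 2 = 101; total kept: 7 × 32 − 101 = 123.
The group guarantee fund pays out 0.76 × 7 × 101 = 537.32 in aggregate.
Group total = 123 + 537.32 = 660.32.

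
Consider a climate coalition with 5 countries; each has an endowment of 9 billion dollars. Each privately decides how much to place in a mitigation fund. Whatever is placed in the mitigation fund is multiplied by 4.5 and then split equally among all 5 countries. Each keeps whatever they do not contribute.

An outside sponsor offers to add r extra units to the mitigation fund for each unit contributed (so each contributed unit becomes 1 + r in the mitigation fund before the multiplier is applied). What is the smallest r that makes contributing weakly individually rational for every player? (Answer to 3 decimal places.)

With matching at rate r, one contributed unit becomes (1 + r) in the mitigation fund and returns 4.5 × (1 + r) / 5 to the contributor.
Setting this equal to 1: 1 + r = 5/4.5 = 1.1111.
So the minimum matching rate is r = 1.1111 − 1 = 0.111.

0.111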